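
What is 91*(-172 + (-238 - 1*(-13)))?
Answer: -36127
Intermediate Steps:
91*(-172 + (-238 - 1*(-13))) = 91*(-172 + (-238 + 13)) = 91*(-172 - 225) = 91*(-397) = -36127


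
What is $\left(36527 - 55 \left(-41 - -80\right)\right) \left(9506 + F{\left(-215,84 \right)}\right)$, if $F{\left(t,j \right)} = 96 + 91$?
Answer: $333264726$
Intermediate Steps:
$F{\left(t,j \right)} = 187$
$\left(36527 - 55 \left(-41 - -80\right)\right) \left(9506 + F{\left(-215,84 \right)}\right) = \left(36527 - 55 \left(-41 - -80\right)\right) \left(9506 + 187\right) = \left(36527 - 55 \left(-41 + 80\right)\right) 9693 = \left(36527 - 2145\right) 9693 = 34382 \cdot 9693 = 333264726$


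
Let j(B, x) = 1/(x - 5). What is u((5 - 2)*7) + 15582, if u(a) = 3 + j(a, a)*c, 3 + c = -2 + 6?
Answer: 249361/16 ≈ 15585.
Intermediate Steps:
c = 1 (c = -3 + (-2 + 6) = -3 + 4 = 1)
j(B, x) = 1/(-5 + x)
u(a) = 3 + 1/(-5 + a)
u((5 - 2)*7) + 15582 = (-14 + 3*((5 - 2)*7))/(-5 + (5 - 2)*7) + 15582 = (-14 + 3*(3*7))/(-5 + 3*7) + 15582 = (-14 + 3*21)/(-5 + 21) + 15582 = (-14 + 63)/16 + 15582 = (1/16)*49 + 15582 = 49/16 + 15582 = 249361/16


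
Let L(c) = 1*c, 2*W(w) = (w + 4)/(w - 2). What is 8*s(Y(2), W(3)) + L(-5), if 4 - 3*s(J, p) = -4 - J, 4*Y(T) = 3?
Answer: 55/3 ≈ 18.333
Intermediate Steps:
Y(T) = ¾ (Y(T) = (¼)*3 = ¾)
W(w) = (4 + w)/(2*(-2 + w)) (W(w) = ((w + 4)/(w - 2))/2 = ((4 + w)/(-2 + w))/2 = (4 + w)/(2*(-2 + w)))
L(c) = c
s(J, p) = 8/3 + J/3 (s(J, p) = 4/3 - (-4 - J)/3 = 4/3 + (4/3 + J/3) = 8/3 + J/3)
8*s(Y(2), W(3)) + L(-5) = 8*(8/3 + (⅓)*(¾)) - 5 = 8*(8/3 + ¼) - 5 = 8*(35/12) - 5 = 70/3 - 5 = 55/3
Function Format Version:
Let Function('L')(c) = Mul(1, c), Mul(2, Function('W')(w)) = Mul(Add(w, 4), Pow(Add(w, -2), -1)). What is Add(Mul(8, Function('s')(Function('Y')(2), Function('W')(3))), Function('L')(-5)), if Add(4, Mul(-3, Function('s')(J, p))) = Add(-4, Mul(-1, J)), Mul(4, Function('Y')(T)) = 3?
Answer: Rational(55, 3) ≈ 18.333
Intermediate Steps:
Function('Y')(T) = Rational(3, 4) (Function('Y')(T) = Mul(Rational(1, 4), 3) = Rational(3, 4))
Function('W')(w) = Mul(Rational(1, 2), Pow(Add(-2, w), -1), Add(4, w)) (Function('W')(w) = Mul(Rational(1, 2), Mul(Add(w, 4), Pow(Add(w, -2), -1))) = Mul(Rational(1, 2), Mul(Add(4, w), Pow(Add(-2, w), -1))) = Mul(Rational(1, 2), Mul(Pow(Add(-2, w), -1), Add(4, w))) = Mul(Rational(1, 2), Pow(Add(-2, w), -1), Add(4, w)))
Function('L')(c) = c
Function('s')(J, p) = Add(Rational(8, 3), Mul(Rational(1, 3), J)) (Function('s')(J, p) = Add(Rational(4, 3), Mul(Rational(-1, 3), Add(-4, Mul(-1, J)))) = Add(Rational(4, 3), Add(Rational(4, 3), Mul(Rational(1, 3), J))) = Add(Rational(8, 3), Mul(Rational(1, 3), J)))
Add(Mul(8, Function('s')(Function('Y')(2), Function('W')(3))), Function('L')(-5)) = Add(Mul(8, Add(Rational(8, 3), Mul(Rational(1, 3), Rational(3, 4)))), -5) = Add(Mul(8, Add(Rational(8, 3), Rational(1, 4))), -5) = Add(Mul(8, Rational(35, 12)), -5) = Add(Rational(70, 3), -5) = Rational(55, 3)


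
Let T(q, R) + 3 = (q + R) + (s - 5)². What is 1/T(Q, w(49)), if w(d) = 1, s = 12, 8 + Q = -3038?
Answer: -1/2999 ≈ -0.00033344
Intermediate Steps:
Q = -3046 (Q = -8 - 3038 = -3046)
T(q, R) = 46 + R + q (T(q, R) = -3 + ((q + R) + (12 - 5)²) = -3 + ((R + q) + 7²) = -3 + ((R + q) + 49) = -3 + (49 + R + q) = 46 + R + q)
1/T(Q, w(49)) = 1/(46 + 1 - 3046) = 1/(-2999) = -1/2999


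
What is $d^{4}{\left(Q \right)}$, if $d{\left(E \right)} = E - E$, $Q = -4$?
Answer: $0$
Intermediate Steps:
$d{\left(E \right)} = 0$
$d^{4}{\left(Q \right)} = 0^{4} = 0$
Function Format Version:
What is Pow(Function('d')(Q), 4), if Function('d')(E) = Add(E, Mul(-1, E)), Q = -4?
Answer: 0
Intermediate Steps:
Function('d')(E) = 0
Pow(Function('d')(Q), 4) = Pow(0, 4) = 0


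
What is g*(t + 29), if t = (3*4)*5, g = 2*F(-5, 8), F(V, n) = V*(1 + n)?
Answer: -8010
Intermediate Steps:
g = -90 (g = 2*(-5*(1 + 8)) = 2*(-5*9) = 2*(-45) = -90)
t = 60 (t = 12*5 = 60)
g*(t + 29) = -90*(60 + 29) = -90*89 = -8010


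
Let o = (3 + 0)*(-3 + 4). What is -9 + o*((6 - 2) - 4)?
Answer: -9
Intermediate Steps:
o = 3 (o = 3*1 = 3)
-9 + o*((6 - 2) - 4) = -9 + 3*((6 - 2) - 4) = -9 + 3*(4 - 4) = -9 + 3*0 = -9 + 0 = -9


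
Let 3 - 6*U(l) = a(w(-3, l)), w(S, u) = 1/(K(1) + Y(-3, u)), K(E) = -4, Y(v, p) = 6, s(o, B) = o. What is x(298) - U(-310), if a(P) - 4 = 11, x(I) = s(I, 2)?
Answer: 300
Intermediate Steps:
x(I) = I
w(S, u) = ½ (w(S, u) = 1/(-4 + 6) = 1/2 = ½)
a(P) = 15 (a(P) = 4 + 11 = 15)
U(l) = -2 (U(l) = ½ - ⅙*15 = ½ - 5/2 = -2)
x(298) - U(-310) = 298 - 1*(-2) = 298 + 2 = 300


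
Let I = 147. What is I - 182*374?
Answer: -67921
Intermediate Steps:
I - 182*374 = 147 - 182*374 = 147 - 68068 = -67921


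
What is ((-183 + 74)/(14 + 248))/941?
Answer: -109/246542 ≈ -0.00044212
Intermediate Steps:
((-183 + 74)/(14 + 248))/941 = -109/262*(1/941) = -109*1/262*(1/941) = -109/262*1/941 = -109/246542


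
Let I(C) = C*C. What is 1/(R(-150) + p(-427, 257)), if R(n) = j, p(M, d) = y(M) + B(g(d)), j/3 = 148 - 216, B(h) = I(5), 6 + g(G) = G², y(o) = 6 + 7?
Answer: -1/166 ≈ -0.0060241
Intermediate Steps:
y(o) = 13
g(G) = -6 + G²
I(C) = C²
B(h) = 25 (B(h) = 5² = 25)
j = -204 (j = 3*(148 - 216) = 3*(-68) = -204)
p(M, d) = 38 (p(M, d) = 13 + 25 = 38)
R(n) = -204
1/(R(-150) + p(-427, 257)) = 1/(-204 + 38) = 1/(-166) = -1/166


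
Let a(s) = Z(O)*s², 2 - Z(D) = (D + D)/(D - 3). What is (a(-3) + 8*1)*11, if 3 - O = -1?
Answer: -506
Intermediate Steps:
O = 4 (O = 3 - 1*(-1) = 3 + 1 = 4)
Z(D) = 2 - 2*D/(-3 + D) (Z(D) = 2 - (D + D)/(D - 3) = 2 - 2*D/(-3 + D))
a(s) = -6*s² (a(s) = (-6/(-3 + 4))*s² = (-6/1)*s² = (-6*1)*s² = -6*s²)
(a(-3) + 8*1)*11 = (-6*(-3)² + 8*1)*11 = (-6*9 + 8)*11 = (-54 + 8)*11 = -46*11 = -506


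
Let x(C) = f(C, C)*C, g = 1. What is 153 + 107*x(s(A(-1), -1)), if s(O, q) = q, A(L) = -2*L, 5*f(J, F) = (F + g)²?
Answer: 153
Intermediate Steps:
f(J, F) = (1 + F)²/5 (f(J, F) = (F + 1)²/5 = (1 + F)²/5)
x(C) = C*(1 + C)²/5 (x(C) = ((1 + C)²/5)*C = C*(1 + C)²/5)
153 + 107*x(s(A(-1), -1)) = 153 + 107*((⅕)*(-1)*(1 - 1)²) = 153 + 107*((⅕)*(-1)*0²) = 153 + 107*((⅕)*(-1)*0) = 153 + 107*0 = 153 + 0 = 153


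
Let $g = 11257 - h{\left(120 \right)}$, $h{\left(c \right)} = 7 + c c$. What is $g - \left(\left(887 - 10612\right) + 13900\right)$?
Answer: $-7325$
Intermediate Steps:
$h{\left(c \right)} = 7 + c^{2}$
$g = -3150$ ($g = 11257 - \left(7 + 120^{2}\right) = 11257 - \left(7 + 14400\right) = 11257 - 14407 = -3150$)
$g - \left(\left(887 - 10612\right) + 13900\right) = -3150 - \left(\left(887 - 10612\right) + 13900\right) = -3150 - \left(-9725 + 13900\right) = -3150 - 4175 = -7325$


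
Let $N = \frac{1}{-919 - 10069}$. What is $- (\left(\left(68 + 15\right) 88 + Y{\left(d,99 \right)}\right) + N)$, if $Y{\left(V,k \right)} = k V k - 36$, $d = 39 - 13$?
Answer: $- \frac{2879888871}{10988} \approx -2.6209 \cdot 10^{5}$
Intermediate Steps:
$d = 26$ ($d = 39 - 13 = 26$)
$Y{\left(V,k \right)} = -36 + V k^{2}$ ($Y{\left(V,k \right)} = V k k - 36 = V k^{2} - 36 = -36 + V k^{2}$)
$N = - \frac{1}{10988}$ ($N = \frac{1}{-10988} = - \frac{1}{10988} \approx -9.1008 \cdot 10^{-5}$)
$- (\left(\left(68 + 15\right) 88 + Y{\left(d,99 \right)}\right) + N) = - (\left(\left(68 + 15\right) 88 - \left(36 - 26 \cdot 99^{2}\right)\right) - \frac{1}{10988}) = - (\left(83 \cdot 88 + \left(-36 + 26 \cdot 9801\right)\right) - \frac{1}{10988}) = - (\left(7304 + \left(-36 + 254826\right)\right) - \frac{1}{10988}) = - (\left(7304 + 254790\right) - \frac{1}{10988}) = - (262094 - \frac{1}{10988}) = \left(-1\right) \frac{2879888871}{10988} = - \frac{2879888871}{10988}$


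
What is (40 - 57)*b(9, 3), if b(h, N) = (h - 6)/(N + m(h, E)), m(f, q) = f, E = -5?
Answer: -17/4 ≈ -4.2500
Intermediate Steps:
b(h, N) = (-6 + h)/(N + h) (b(h, N) = (h - 6)/(N + h) = (-6 + h)/(N + h))
(40 - 57)*b(9, 3) = (40 - 57)*((-6 + 9)/(3 + 9)) = -17*3/12 = -17*¼ = -17/4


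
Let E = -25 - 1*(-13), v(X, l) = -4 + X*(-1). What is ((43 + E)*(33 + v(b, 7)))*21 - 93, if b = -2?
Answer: 20088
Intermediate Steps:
v(X, l) = -4 - X
E = -12 (E = -25 + 13 = -12)
((43 + E)*(33 + v(b, 7)))*21 - 93 = ((43 - 12)*(33 + (-4 - 1*(-2))))*21 - 93 = (31*(33 + (-4 + 2)))*21 - 93 = (31*(33 - 2))*21 - 93 = (31*31)*21 - 93 = 961*21 - 93 = 20181 - 93 = 20088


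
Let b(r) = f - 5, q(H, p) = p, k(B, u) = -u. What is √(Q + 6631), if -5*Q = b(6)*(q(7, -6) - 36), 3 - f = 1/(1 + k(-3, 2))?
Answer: √165565/5 ≈ 81.379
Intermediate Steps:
f = 4 (f = 3 - 1/(1 - 1*2) = 3 - 1/(1 - 2) = 3 - 1/(-1) = 3 - 1*(-1) = 3 + 1 = 4)
b(r) = -1 (b(r) = 4 - 5 = -1)
Q = -42/5 (Q = -(-1)*(-6 - 36)/5 = -(-1)*(-42)/5 = -⅕*42 = -42/5 ≈ -8.4000)
√(Q + 6631) = √(-42/5 + 6631) = √(33113/5) = √165565/5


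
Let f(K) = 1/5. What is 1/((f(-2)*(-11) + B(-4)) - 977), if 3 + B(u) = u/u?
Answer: -5/4906 ≈ -0.0010192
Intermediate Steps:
f(K) = 1/5 (f(K) = 1*(1/5) = 1/5)
B(u) = -2 (B(u) = -3 + u/u = -3 + 1 = -2)
1/((f(-2)*(-11) + B(-4)) - 977) = 1/(((1/5)*(-11) - 2) - 977) = 1/((-11/5 - 2) - 977) = 1/(-21/5 - 977) = 1/(-4906/5) = -5/4906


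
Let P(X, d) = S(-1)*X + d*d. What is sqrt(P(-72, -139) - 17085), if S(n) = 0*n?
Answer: 2*sqrt(559) ≈ 47.286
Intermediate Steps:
S(n) = 0
P(X, d) = d**2 (P(X, d) = 0*X + d*d = 0 + d**2 = d**2)
sqrt(P(-72, -139) - 17085) = sqrt((-139)**2 - 17085) = sqrt(19321 - 17085) = sqrt(2236) = 2*sqrt(559)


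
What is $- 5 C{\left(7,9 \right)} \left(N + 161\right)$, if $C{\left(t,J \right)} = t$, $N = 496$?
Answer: $-22995$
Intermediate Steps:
$- 5 C{\left(7,9 \right)} \left(N + 161\right) = \left(-5\right) 7 \left(496 + 161\right) = \left(-35\right) 657 = -22995$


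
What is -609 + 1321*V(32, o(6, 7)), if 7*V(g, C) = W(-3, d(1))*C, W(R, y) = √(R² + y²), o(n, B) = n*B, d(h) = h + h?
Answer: -609 + 7926*√13 ≈ 27969.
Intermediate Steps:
d(h) = 2*h
o(n, B) = B*n
V(g, C) = C*√13/7 (V(g, C) = (√((-3)² + (2*1)²)*C)/7 = (√(9 + 2²)*C)/7 = (√(9 + 4)*C)/7 = (√13*C)/7 = (C*√13)/7 = C*√13/7)
-609 + 1321*V(32, o(6, 7)) = -609 + 1321*((7*6)*√13/7) = -609 + 1321*((⅐)*42*√13) = -609 + 1321*(6*√13) = -609 + 7926*√13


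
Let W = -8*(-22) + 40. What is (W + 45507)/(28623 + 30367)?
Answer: 45723/58990 ≈ 0.77510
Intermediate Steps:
W = 216 (W = 176 + 40 = 216)
(W + 45507)/(28623 + 30367) = (216 + 45507)/(28623 + 30367) = 45723/58990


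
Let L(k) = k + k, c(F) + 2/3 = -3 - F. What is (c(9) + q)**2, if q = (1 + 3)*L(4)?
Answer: 3364/9 ≈ 373.78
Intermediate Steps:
c(F) = -11/3 - F (c(F) = -2/3 + (-3 - F) = -11/3 - F)
L(k) = 2*k
q = 32 (q = (1 + 3)*(2*4) = 4*8 = 32)
(c(9) + q)**2 = ((-11/3 - 1*9) + 32)**2 = ((-11/3 - 9) + 32)**2 = (-38/3 + 32)**2 = (58/3)**2 = 3364/9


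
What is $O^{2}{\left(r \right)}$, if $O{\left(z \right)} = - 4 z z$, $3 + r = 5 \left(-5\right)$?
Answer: $9834496$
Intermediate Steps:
$r = -28$ ($r = -3 + 5 \left(-5\right) = -3 - 25 = -28$)
$O{\left(z \right)} = - 4 z^{2}$
$O^{2}{\left(r \right)} = \left(- 4 \left(-28\right)^{2}\right)^{2} = \left(\left(-4\right) 784\right)^{2} = \left(-3136\right)^{2} = 9834496$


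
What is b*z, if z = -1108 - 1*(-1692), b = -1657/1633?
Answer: -967688/1633 ≈ -592.58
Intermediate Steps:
b = -1657/1633 (b = -1657*1/1633 = -1657/1633 ≈ -1.0147)
z = 584 (z = -1108 + 1692 = 584)
b*z = -1657/1633*584 = -967688/1633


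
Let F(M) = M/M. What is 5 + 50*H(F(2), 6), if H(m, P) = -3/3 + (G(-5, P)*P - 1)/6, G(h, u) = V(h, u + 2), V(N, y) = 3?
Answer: 290/3 ≈ 96.667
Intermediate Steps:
G(h, u) = 3
F(M) = 1
H(m, P) = -7/6 + P/2 (H(m, P) = -3/3 + (3*P - 1)/6 = -3*1/3 + (-1 + 3*P)*(1/6) = -1 + (-1/6 + P/2) = -7/6 + P/2)
5 + 50*H(F(2), 6) = 5 + 50*(-7/6 + (1/2)*6) = 5 + 50*(-7/6 + 3) = 5 + 50*(11/6) = 5 + 275/3 = 290/3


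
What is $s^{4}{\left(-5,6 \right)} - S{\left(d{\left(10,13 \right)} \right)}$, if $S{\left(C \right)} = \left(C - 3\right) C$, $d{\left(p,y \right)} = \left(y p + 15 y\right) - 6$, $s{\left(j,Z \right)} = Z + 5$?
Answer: $-86163$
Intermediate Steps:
$s{\left(j,Z \right)} = 5 + Z$
$d{\left(p,y \right)} = -6 + 15 y + p y$ ($d{\left(p,y \right)} = \left(p y + 15 y\right) - 6 = \left(15 y + p y\right) - 6 = -6 + 15 y + p y$)
$S{\left(C \right)} = C \left(-3 + C\right)$ ($S{\left(C \right)} = \left(-3 + C\right) C = C \left(-3 + C\right)$)
$s^{4}{\left(-5,6 \right)} - S{\left(d{\left(10,13 \right)} \right)} = \left(5 + 6\right)^{4} - \left(-6 + 15 \cdot 13 + 10 \cdot 13\right) \left(-3 + \left(-6 + 15 \cdot 13 + 10 \cdot 13\right)\right) = 11^{4} - \left(-6 + 195 + 130\right) \left(-3 + \left(-6 + 195 + 130\right)\right) = 14641 - 319 \left(-3 + 319\right) = 14641 - 319 \cdot 316 = 14641 - 100804 = -86163$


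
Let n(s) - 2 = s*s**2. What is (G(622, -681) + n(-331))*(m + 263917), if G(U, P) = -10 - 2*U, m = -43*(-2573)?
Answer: -13583626546308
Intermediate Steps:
m = 110639
n(s) = 2 + s**3 (n(s) = 2 + s*s**2 = 2 + s**3)
(G(622, -681) + n(-331))*(m + 263917) = ((-10 - 2*622) + (2 + (-331)**3))*(110639 + 263917) = ((-10 - 1244) + (2 - 36264691))*374556 = (-1254 - 36264689)*374556 = -36265943*374556 = -13583626546308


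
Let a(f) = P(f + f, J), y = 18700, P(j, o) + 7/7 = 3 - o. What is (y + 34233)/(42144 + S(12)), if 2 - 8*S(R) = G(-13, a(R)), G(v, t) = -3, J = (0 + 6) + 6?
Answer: 423464/337157 ≈ 1.2560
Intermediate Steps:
J = 12 (J = 6 + 6 = 12)
P(j, o) = 2 - o (P(j, o) = -1 + (3 - o) = 2 - o)
a(f) = -10 (a(f) = 2 - 1*12 = 2 - 12 = -10)
S(R) = 5/8 (S(R) = ¼ - ⅛*(-3) = ¼ + 3/8 = 5/8)
(y + 34233)/(42144 + S(12)) = (18700 + 34233)/(42144 + 5/8) = 52933/(337157/8) = 52933*(8/337157) = 423464/337157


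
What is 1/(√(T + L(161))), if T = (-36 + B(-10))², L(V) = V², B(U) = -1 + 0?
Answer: √27290/27290 ≈ 0.0060534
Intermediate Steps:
B(U) = -1
T = 1369 (T = (-36 - 1)² = (-37)² = 1369)
1/(√(T + L(161))) = 1/(√(1369 + 161²)) = 1/(√(1369 + 25921)) = 1/(√27290) = √27290/27290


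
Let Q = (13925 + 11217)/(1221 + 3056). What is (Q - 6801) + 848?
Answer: -1956603/329 ≈ -5947.1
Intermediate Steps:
Q = 1934/329 (Q = 25142/4277 = 25142*(1/4277) = 1934/329 ≈ 5.8784)
(Q - 6801) + 848 = (1934/329 - 6801) + 848 = -2235595/329 + 848 = -1956603/329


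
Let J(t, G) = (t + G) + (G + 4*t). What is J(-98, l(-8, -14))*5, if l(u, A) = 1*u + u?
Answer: -2610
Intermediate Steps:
l(u, A) = 2*u (l(u, A) = u + u = 2*u)
J(t, G) = 2*G + 5*t (J(t, G) = (G + t) + (G + 4*t) = 2*G + 5*t)
J(-98, l(-8, -14))*5 = (2*(2*(-8)) + 5*(-98))*5 = (2*(-16) - 490)*5 = (-32 - 490)*5 = -522*5 = -2610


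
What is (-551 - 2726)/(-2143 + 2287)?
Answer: -3277/144 ≈ -22.757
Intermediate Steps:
(-551 - 2726)/(-2143 + 2287) = -3277/144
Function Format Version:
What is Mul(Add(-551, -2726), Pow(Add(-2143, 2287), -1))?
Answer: Rational(-3277, 144) ≈ -22.757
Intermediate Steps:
Mul(Add(-551, -2726), Pow(Add(-2143, 2287), -1)) = Mul(-3277, Pow(144, -1)) = Mul(-3277, Rational(1, 144)) = Rational(-3277, 144)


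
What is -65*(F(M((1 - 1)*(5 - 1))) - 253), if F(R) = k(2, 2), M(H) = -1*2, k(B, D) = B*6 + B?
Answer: 15535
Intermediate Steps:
k(B, D) = 7*B (k(B, D) = 6*B + B = 7*B)
M(H) = -2
F(R) = 14 (F(R) = 7*2 = 14)
-65*(F(M((1 - 1)*(5 - 1))) - 253) = -65*(14 - 253) = -65*(-239) = 15535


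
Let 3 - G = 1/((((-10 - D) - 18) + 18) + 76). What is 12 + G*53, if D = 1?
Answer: 11062/65 ≈ 170.18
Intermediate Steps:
G = 194/65 (G = 3 - 1/((((-10 - 1*1) - 18) + 18) + 76) = 3 - 1/((((-10 - 1) - 18) + 18) + 76) = 3 - 1/(((-11 - 18) + 18) + 76) = 3 - 1/((-29 + 18) + 76) = 3 - 1/(-11 + 76) = 3 - 1/65 = 194/65 ≈ 2.9846)
12 + G*53 = 12 + (194/65)*53 = 12 + 10282/65 = 11062/65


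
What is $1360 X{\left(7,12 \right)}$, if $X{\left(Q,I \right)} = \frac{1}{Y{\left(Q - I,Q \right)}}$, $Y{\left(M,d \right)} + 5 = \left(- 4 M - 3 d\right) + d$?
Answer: $1360$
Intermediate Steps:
$Y{\left(M,d \right)} = -5 - 4 M - 2 d$ ($Y{\left(M,d \right)} = -5 + \left(\left(- 4 M - 3 d\right) + d\right) = -5 - \left(2 d + 4 M\right) = -5 - 4 M - 2 d$)
$X{\left(Q,I \right)} = \frac{1}{-5 - 6 Q + 4 I}$ ($X{\left(Q,I \right)} = \frac{1}{-5 - 4 \left(Q - I\right) - 2 Q} = \frac{1}{-5 + \left(- 4 Q + 4 I\right) - 2 Q} = \frac{1}{-5 - 6 Q + 4 I}$)
$1360 X{\left(7,12 \right)} = \frac{1360}{-5 - 42 + 4 \cdot 12} = \frac{1360}{-5 - 42 + 48} = \frac{1360}{1} = 1360 \cdot 1 = 1360$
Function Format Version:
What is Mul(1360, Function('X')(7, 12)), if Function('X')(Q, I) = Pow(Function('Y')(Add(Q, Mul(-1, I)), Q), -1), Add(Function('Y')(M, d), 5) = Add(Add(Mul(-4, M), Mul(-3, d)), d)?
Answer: 1360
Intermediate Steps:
Function('Y')(M, d) = Add(-5, Mul(-4, M), Mul(-2, d)) (Function('Y')(M, d) = Add(-5, Add(Add(Mul(-4, M), Mul(-3, d)), d)) = Add(-5, Add(Mul(-4, M), Mul(-2, d))) = Add(-5, Mul(-4, M), Mul(-2, d)))
Function('X')(Q, I) = Pow(Add(-5, Mul(-6, Q), Mul(4, I)), -1) (Function('X')(Q, I) = Pow(Add(-5, Mul(-4, Add(Q, Mul(-1, I))), Mul(-2, Q)), -1) = Pow(Add(-5, Add(Mul(-4, Q), Mul(4, I)), Mul(-2, Q)), -1) = Pow(Add(-5, Mul(-6, Q), Mul(4, I)), -1))
Mul(1360, Function('X')(7, 12)) = Mul(1360, Pow(Add(-5, Mul(-6, 7), Mul(4, 12)), -1)) = Mul(1360, Pow(Add(-5, -42, 48), -1)) = Mul(1360, Pow(1, -1)) = Mul(1360, 1) = 1360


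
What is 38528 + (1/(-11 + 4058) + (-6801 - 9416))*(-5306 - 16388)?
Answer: 1423937438228/4047 ≈ 3.5185e+8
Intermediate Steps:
38528 + (1/(-11 + 4058) + (-6801 - 9416))*(-5306 - 16388) = 38528 + (1/4047 - 16217)*(-21694) = 38528 - 65630198/4047*(-21694) = 38528 + 1423781515412/4047 = 1423937438228/4047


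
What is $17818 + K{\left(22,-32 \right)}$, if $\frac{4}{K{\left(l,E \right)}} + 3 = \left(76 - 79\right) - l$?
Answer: $\frac{124725}{7} \approx 17818.0$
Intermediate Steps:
$K{\left(l,E \right)} = \frac{4}{-6 - l}$ ($K{\left(l,E \right)} = \frac{4}{-3 - \left(3 + l\right)} = \frac{4}{-6 - l}$)
$17818 + K{\left(22,-32 \right)} = 17818 - \frac{4}{6 + 22} = 17818 - \frac{4}{28} = 17818 - \frac{1}{7} = \frac{124725}{7}$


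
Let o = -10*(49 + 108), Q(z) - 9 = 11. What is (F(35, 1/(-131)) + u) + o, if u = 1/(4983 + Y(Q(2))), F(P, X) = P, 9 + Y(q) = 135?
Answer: -7842314/5109 ≈ -1535.0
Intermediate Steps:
Q(z) = 20 (Q(z) = 9 + 11 = 20)
o = -1570 (o = -10*157 = -1570)
Y(q) = 126 (Y(q) = -9 + 135 = 126)
u = 1/5109 (u = 1/(4983 + 126) = 1/5109 ≈ 0.00019573)
(F(35, 1/(-131)) + u) + o = (35 + 1/5109) - 1570 = 178816/5109 - 1570 = -7842314/5109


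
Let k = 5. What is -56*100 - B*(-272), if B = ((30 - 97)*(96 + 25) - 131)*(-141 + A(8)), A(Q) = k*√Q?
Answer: 315938176 - 22407360*√2 ≈ 2.8425e+8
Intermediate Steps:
A(Q) = 5*√Q
B = 1161558 - 82380*√2 (B = ((30 - 97)*(96 + 25) - 131)*(-141 + 5*√8) = (-67*121 - 131)*(-141 + 5*(2*√2)) = (-8107 - 131)*(-141 + 10*√2) = -8238*(-141 + 10*√2) = 1161558 - 82380*√2 ≈ 1.0451e+6)
-56*100 - B*(-272) = -56*100 - (1161558 - 82380*√2)*(-272) = -5600 - (-315943776 + 22407360*√2) = -5600 + (315943776 - 22407360*√2) = 315938176 - 22407360*√2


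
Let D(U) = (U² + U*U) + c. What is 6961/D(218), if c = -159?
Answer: 6961/94889 ≈ 0.073359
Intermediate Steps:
D(U) = -159 + 2*U² (D(U) = (U² + U*U) - 159 = (U² + U²) - 159 = 2*U² - 159 = -159 + 2*U²)
6961/D(218) = 6961/(-159 + 2*218²) = 6961/(-159 + 2*47524) = 6961/(-159 + 95048) = 6961/94889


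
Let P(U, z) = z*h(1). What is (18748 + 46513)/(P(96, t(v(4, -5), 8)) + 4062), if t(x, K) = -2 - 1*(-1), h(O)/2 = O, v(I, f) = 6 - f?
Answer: 9323/580 ≈ 16.074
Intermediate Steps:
h(O) = 2*O
t(x, K) = -1 (t(x, K) = -2 + 1 = -1)
P(U, z) = 2*z (P(U, z) = z*(2*1) = z*2 = 2*z)
(18748 + 46513)/(P(96, t(v(4, -5), 8)) + 4062) = (18748 + 46513)/(2*(-1) + 4062) = 65261/(-2 + 4062) = 65261/4060 = 65261*(1/4060) = 9323/580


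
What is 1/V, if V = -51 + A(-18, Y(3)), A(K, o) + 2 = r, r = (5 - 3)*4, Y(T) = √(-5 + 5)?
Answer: -1/45 ≈ -0.022222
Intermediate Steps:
Y(T) = 0 (Y(T) = √0 = 0)
r = 8 (r = 2*4 = 8)
A(K, o) = 6 (A(K, o) = -2 + 8 = 6)
V = -45 (V = -51 + 6 = -45)
1/V = 1/(-45) = -1/45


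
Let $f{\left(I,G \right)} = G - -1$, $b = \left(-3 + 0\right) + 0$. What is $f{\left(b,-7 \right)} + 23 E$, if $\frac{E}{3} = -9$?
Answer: $-627$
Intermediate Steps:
$b = -3$ ($b = -3 + 0 = -3$)
$f{\left(I,G \right)} = 1 + G$ ($f{\left(I,G \right)} = G + 1 = 1 + G$)
$E = -27$ ($E = 3 \left(-9\right) = -27$)
$f{\left(b,-7 \right)} + 23 E = \left(1 - 7\right) + 23 \left(-27\right) = -6 - 621 = -627$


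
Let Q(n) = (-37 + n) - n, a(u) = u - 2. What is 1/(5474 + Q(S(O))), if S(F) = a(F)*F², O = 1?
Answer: 1/5437 ≈ 0.00018393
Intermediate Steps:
a(u) = -2 + u
S(F) = F²*(-2 + F) (S(F) = (-2 + F)*F² = F²*(-2 + F))
Q(n) = -37
1/(5474 + Q(S(O))) = 1/(5474 - 37) = 1/5437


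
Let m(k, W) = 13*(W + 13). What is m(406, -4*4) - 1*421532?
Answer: -421571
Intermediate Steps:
m(k, W) = 169 + 13*W (m(k, W) = 13*(13 + W) = 169 + 13*W)
m(406, -4*4) - 1*421532 = (169 + 13*(-4*4)) - 1*421532 = (169 + 13*(-16)) - 421532 = (169 - 208) - 421532 = -39 - 421532 = -421571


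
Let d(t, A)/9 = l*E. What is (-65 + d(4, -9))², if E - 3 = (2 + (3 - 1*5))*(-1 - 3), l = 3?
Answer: 256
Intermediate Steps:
E = 3 (E = 3 + (2 + (3 - 1*5))*(-1 - 3) = 3 + (2 + (3 - 5))*(-4) = 3 + (2 - 2)*(-4) = 3 + 0*(-4) = 3 + 0 = 3)
d(t, A) = 81 (d(t, A) = 9*(3*3) = 9*9 = 81)
(-65 + d(4, -9))² = (-65 + 81)² = 16² = 256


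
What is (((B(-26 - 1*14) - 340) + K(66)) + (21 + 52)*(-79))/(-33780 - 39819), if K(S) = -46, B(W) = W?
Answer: 6193/73599 ≈ 0.084145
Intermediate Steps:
(((B(-26 - 1*14) - 340) + K(66)) + (21 + 52)*(-79))/(-33780 - 39819) = ((((-26 - 1*14) - 340) - 46) + (21 + 52)*(-79))/(-33780 - 39819) = ((((-26 - 14) - 340) - 46) + 73*(-79))/(-73599) = (((-40 - 340) - 46) - 5767)*(-1/73599) = ((-380 - 46) - 5767)*(-1/73599) = (-426 - 5767)*(-1/73599) = -6193*(-1/73599) = 6193/73599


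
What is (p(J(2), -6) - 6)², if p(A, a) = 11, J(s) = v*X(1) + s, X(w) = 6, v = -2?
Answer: 25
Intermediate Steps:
J(s) = -12 + s (J(s) = -2*6 + s = -12 + s)
(p(J(2), -6) - 6)² = (11 - 6)² = 5² = 25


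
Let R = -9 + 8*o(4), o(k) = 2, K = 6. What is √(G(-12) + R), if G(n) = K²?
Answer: √43 ≈ 6.5574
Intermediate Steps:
G(n) = 36 (G(n) = 6² = 36)
R = 7 (R = -9 + 8*2 = -9 + 16 = 7)
√(G(-12) + R) = √(36 + 7) = √43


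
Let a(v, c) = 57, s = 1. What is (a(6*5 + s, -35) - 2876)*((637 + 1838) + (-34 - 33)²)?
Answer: -19631516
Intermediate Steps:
(a(6*5 + s, -35) - 2876)*((637 + 1838) + (-34 - 33)²) = (57 - 2876)*((637 + 1838) + (-34 - 33)²) = -2819*(2475 + (-67)²) = -2819*(2475 + 4489) = -2819*6964 = -19631516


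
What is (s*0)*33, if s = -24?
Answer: 0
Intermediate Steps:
(s*0)*33 = -24*0*33 = 0*33 = 0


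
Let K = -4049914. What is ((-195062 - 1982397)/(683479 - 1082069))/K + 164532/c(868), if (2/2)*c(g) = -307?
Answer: -265596640732830233/495576352926820 ≈ -535.93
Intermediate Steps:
c(g) = -307
((-195062 - 1982397)/(683479 - 1082069))/K + 164532/c(868) = ((-195062 - 1982397)/(683479 - 1082069))/(-4049914) + 164532/(-307) = -2177459/(-398590)*(-1/4049914) + 164532*(-1/307) = -2177459*(-1/398590)*(-1/4049914) - 164532/307 = (2177459/398590)*(-1/4049914) - 164532/307 = -2177459/1614255221260 - 164532/307 = -265596640732830233/495576352926820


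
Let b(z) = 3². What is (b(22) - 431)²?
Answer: 178084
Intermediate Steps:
b(z) = 9
(b(22) - 431)² = (9 - 431)² = (-422)² = 178084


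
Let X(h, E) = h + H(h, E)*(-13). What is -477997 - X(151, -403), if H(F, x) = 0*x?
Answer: -478148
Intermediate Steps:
H(F, x) = 0
X(h, E) = h (X(h, E) = h + 0*(-13) = h + 0 = h)
-477997 - X(151, -403) = -477997 - 1*151 = -477997 - 151 = -478148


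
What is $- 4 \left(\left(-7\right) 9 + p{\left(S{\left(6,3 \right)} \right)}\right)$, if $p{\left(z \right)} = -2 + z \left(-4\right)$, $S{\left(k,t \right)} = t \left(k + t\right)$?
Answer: $692$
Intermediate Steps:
$p{\left(z \right)} = -2 - 4 z$
$- 4 \left(\left(-7\right) 9 + p{\left(S{\left(6,3 \right)} \right)}\right) = - 4 \left(\left(-7\right) 9 - \left(2 + 4 \cdot 3 \left(6 + 3\right)\right)\right) = - 4 \left(-63 - \left(2 + 4 \cdot 3 \cdot 9\right)\right) = - 4 \left(-63 - 110\right) = \left(-4\right) \left(-173\right) = 692$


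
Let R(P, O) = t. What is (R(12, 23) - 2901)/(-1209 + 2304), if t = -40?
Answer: -2941/1095 ≈ -2.6858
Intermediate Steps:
R(P, O) = -40
(R(12, 23) - 2901)/(-1209 + 2304) = (-40 - 2901)/(-1209 + 2304) = -2941/1095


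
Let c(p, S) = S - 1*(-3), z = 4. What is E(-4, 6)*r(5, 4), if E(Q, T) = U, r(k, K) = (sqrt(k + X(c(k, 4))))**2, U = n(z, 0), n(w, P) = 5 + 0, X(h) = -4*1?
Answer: 5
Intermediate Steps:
c(p, S) = 3 + S (c(p, S) = S + 3 = 3 + S)
X(h) = -4
n(w, P) = 5
U = 5
r(k, K) = -4 + k (r(k, K) = (sqrt(k - 4))**2 = (sqrt(-4 + k))**2 = -4 + k)
E(Q, T) = 5
E(-4, 6)*r(5, 4) = 5*(-4 + 5) = 5*1 = 5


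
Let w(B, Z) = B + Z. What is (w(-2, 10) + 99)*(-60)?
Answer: -6420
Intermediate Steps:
(w(-2, 10) + 99)*(-60) = ((-2 + 10) + 99)*(-60) = (8 + 99)*(-60) = 107*(-60) = -6420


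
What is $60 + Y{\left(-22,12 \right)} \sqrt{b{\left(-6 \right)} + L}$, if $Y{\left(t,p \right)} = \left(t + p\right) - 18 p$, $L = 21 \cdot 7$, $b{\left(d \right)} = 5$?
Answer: $60 - 452 \sqrt{38} \approx -2726.3$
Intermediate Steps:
$L = 147$
$Y{\left(t,p \right)} = t - 17 p$ ($Y{\left(t,p \right)} = \left(p + t\right) - 18 p = t - 17 p$)
$60 + Y{\left(-22,12 \right)} \sqrt{b{\left(-6 \right)} + L} = 60 + \left(-22 - 204\right) \sqrt{5 + 147} = 60 + \left(-22 - 204\right) \sqrt{152} = 60 - 226 \cdot 2 \sqrt{38} = 60 - 452 \sqrt{38}$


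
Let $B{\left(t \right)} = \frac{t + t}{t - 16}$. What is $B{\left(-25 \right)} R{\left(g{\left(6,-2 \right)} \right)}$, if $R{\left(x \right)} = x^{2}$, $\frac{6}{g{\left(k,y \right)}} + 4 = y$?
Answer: $\frac{50}{41} \approx 1.2195$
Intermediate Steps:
$g{\left(k,y \right)} = \frac{6}{-4 + y}$
$B{\left(t \right)} = \frac{2 t}{-16 + t}$
$B{\left(-25 \right)} R{\left(g{\left(6,-2 \right)} \right)} = 2 \left(-25\right) \frac{1}{-16 - 25} \left(\frac{6}{-4 - 2}\right)^{2} = 2 \left(-25\right) \frac{1}{-41} \left(\frac{6}{-6}\right)^{2} = 2 \left(-25\right) \left(- \frac{1}{41}\right) \left(6 \left(- \frac{1}{6}\right)\right)^{2} = \frac{50 \left(-1\right)^{2}}{41} = \frac{50}{41} \cdot 1 = \frac{50}{41}$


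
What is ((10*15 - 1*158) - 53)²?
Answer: 3721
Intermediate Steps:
((10*15 - 1*158) - 53)² = ((150 - 158) - 53)² = (-8 - 53)² = (-61)² = 3721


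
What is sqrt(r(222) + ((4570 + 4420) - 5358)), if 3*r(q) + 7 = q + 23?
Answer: sqrt(33402)/3 ≈ 60.921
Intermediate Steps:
r(q) = 16/3 + q/3 (r(q) = -7/3 + (q + 23)/3 = -7/3 + (23 + q)/3 = -7/3 + (23/3 + q/3) = 16/3 + q/3)
sqrt(r(222) + ((4570 + 4420) - 5358)) = sqrt((16/3 + (1/3)*222) + ((4570 + 4420) - 5358)) = sqrt((16/3 + 74) + (8990 - 5358)) = sqrt(238/3 + 3632) = sqrt(11134/3) = sqrt(33402)/3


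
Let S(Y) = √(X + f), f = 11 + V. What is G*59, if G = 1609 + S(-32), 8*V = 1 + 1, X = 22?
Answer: 94931 + 59*√133/2 ≈ 95271.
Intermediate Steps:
V = ¼ (V = (1 + 1)/8 = (⅛)*2 = ¼ ≈ 0.25000)
f = 45/4 (f = 11 + ¼ = 45/4 ≈ 11.250)
S(Y) = √133/2 (S(Y) = √(22 + 45/4) = √(133/4) = √133/2)
G = 1609 + √133/2 ≈ 1614.8
G*59 = (1609 + √133/2)*59 = 94931 + 59*√133/2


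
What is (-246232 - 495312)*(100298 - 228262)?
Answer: 94890936416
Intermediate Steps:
(-246232 - 495312)*(100298 - 228262) = -741544*(-127964) = 94890936416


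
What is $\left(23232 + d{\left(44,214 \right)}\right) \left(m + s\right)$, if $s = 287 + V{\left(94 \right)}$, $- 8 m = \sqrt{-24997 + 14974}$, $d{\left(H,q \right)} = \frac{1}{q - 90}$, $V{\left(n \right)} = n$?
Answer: $\frac{1097572989}{124} - \frac{2880769 i \sqrt{10023}}{992} \approx 8.8514 \cdot 10^{6} - 2.9073 \cdot 10^{5} i$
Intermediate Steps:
$d{\left(H,q \right)} = \frac{1}{-90 + q}$
$m = - \frac{i \sqrt{10023}}{8}$ ($m = - \frac{\sqrt{-24997 + 14974}}{8} = - \frac{\sqrt{-10023}}{8} = - \frac{i \sqrt{10023}}{8} \approx - 12.514 i$)
$s = 381$ ($s = 287 + 94 = 381$)
$\left(23232 + d{\left(44,214 \right)}\right) \left(m + s\right) = \left(23232 + \frac{1}{-90 + 214}\right) \left(- \frac{i \sqrt{10023}}{8} + 381\right) = \left(23232 + \frac{1}{124}\right) \left(381 - \frac{i \sqrt{10023}}{8}\right) = \frac{2880769 \left(381 - \frac{i \sqrt{10023}}{8}\right)}{124} = \frac{1097572989}{124} - \frac{2880769 i \sqrt{10023}}{992}$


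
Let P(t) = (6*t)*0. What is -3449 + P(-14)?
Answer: -3449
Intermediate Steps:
P(t) = 0
-3449 + P(-14) = -3449 + 0 = -3449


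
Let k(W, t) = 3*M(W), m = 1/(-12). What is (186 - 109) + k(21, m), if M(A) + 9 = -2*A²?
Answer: -2596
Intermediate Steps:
M(A) = -9 - 2*A²
m = -1/12 ≈ -0.083333
k(W, t) = -27 - 6*W² (k(W, t) = 3*(-9 - 2*W²) = -27 - 6*W²)
(186 - 109) + k(21, m) = (186 - 109) + (-27 - 6*21²) = 77 + (-27 - 6*441) = 77 + (-27 - 2646) = 77 - 2673 = -2596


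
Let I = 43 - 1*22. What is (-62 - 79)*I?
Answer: -2961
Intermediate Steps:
I = 21 (I = 43 - 22 = 21)
(-62 - 79)*I = (-62 - 79)*21 = -141*21 = -2961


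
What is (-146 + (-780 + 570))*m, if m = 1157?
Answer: -411892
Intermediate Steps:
(-146 + (-780 + 570))*m = (-146 + (-780 + 570))*1157 = (-146 - 210)*1157 = -356*1157 = -411892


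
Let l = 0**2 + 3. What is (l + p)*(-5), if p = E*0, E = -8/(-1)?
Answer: -15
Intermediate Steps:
E = 8 (E = -8*(-1) = 8)
p = 0 (p = 8*0 = 0)
l = 3 (l = 0 + 3 = 3)
(l + p)*(-5) = (3 + 0)*(-5) = 3*(-5) = -15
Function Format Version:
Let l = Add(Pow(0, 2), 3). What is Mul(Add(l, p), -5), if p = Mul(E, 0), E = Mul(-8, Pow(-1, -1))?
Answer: -15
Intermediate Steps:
E = 8 (E = Mul(-8, -1) = 8)
p = 0 (p = Mul(8, 0) = 0)
l = 3 (l = Add(0, 3) = 3)
Mul(Add(l, p), -5) = Mul(Add(3, 0), -5) = Mul(3, -5) = -15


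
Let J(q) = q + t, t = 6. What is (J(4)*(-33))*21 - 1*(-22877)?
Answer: 15947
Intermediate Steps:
J(q) = 6 + q (J(q) = q + 6 = 6 + q)
(J(4)*(-33))*21 - 1*(-22877) = ((6 + 4)*(-33))*21 - 1*(-22877) = (10*(-33))*21 + 22877 = -330*21 + 22877 = -6930 + 22877 = 15947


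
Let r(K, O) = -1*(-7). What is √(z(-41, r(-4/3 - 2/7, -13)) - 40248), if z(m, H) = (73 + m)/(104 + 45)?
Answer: 2*I*√223385270/149 ≈ 200.62*I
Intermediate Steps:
r(K, O) = 7
z(m, H) = 73/149 + m/149 (z(m, H) = (73 + m)/149 = (73 + m)*(1/149) = 73/149 + m/149)
√(z(-41, r(-4/3 - 2/7, -13)) - 40248) = √((73/149 + (1/149)*(-41)) - 40248) = √((73/149 - 41/149) - 40248) = √(32/149 - 40248) = √(-5996920/149) = 2*I*√223385270/149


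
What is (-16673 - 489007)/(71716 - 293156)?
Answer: 6321/2768 ≈ 2.2836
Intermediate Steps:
(-16673 - 489007)/(71716 - 293156) = -505680/(-221440) = -505680*(-1/221440) = 6321/2768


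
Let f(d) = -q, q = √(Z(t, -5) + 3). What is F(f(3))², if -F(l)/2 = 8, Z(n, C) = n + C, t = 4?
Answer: 256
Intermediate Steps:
Z(n, C) = C + n
q = √2 (q = √((-5 + 4) + 3) = √(-1 + 3) = √2 ≈ 1.4142)
f(d) = -√2
F(l) = -16 (F(l) = -2*8 = -16)
F(f(3))² = (-16)² = 256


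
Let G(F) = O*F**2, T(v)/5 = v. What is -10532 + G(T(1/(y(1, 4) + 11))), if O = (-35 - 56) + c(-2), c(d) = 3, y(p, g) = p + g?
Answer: -337299/32 ≈ -10541.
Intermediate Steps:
y(p, g) = g + p
T(v) = 5*v
O = -88 (O = (-35 - 56) + 3 = -91 + 3 = -88)
G(F) = -88*F**2
-10532 + G(T(1/(y(1, 4) + 11))) = -10532 - 88*25/((4 + 1) + 11)**2 = -10532 - 88*25/(5 + 11)**2 = -10532 - 88*(5/16)**2 = -10532 - 88*25/256 = -10532 - 275/32 = -337299/32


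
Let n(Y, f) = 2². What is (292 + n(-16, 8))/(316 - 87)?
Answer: 296/229 ≈ 1.2926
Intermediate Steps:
n(Y, f) = 4
(292 + n(-16, 8))/(316 - 87) = (292 + 4)/(316 - 87) = 296/229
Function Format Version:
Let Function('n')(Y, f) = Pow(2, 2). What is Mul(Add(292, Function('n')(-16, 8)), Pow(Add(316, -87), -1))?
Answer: Rational(296, 229) ≈ 1.2926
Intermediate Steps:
Function('n')(Y, f) = 4
Mul(Add(292, Function('n')(-16, 8)), Pow(Add(316, -87), -1)) = Mul(Add(292, 4), Pow(Add(316, -87), -1)) = Mul(296, Pow(229, -1)) = Mul(296, Rational(1, 229)) = Rational(296, 229)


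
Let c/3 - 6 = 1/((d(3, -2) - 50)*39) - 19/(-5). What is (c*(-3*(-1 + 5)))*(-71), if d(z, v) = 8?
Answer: 11396494/455 ≈ 25047.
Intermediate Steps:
c = 80257/2730 (c = 18 + 3*(1/((8 - 50)*39) - 19/(-5)) = 18 + 3*((1/39)/(-42) - 19*(-⅕)) = 18 + 3*(-1/42*1/39 + 19/5) = 18 + 3*(-1/1638 + 19/5) = 18 + 3*(31117/8190) = 18 + 31117/2730 = 80257/2730 ≈ 29.398)
(c*(-3*(-1 + 5)))*(-71) = (80257*(-3*(-1 + 5))/2730)*(-71) = (80257*(-3*4)/2730)*(-71) = ((80257/2730)*(-12))*(-71) = -160514/455*(-71) = 11396494/455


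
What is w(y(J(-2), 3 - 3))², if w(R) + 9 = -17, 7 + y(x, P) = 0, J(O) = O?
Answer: 676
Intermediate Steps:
y(x, P) = -7 (y(x, P) = -7 + 0 = -7)
w(R) = -26 (w(R) = -9 - 17 = -26)
w(y(J(-2), 3 - 3))² = (-26)² = 676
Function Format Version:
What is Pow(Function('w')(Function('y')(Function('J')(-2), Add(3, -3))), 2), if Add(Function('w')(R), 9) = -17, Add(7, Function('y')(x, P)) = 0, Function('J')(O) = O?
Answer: 676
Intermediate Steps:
Function('y')(x, P) = -7 (Function('y')(x, P) = Add(-7, 0) = -7)
Function('w')(R) = -26 (Function('w')(R) = Add(-9, -17) = -26)
Pow(Function('w')(Function('y')(Function('J')(-2), Add(3, -3))), 2) = Pow(-26, 2) = 676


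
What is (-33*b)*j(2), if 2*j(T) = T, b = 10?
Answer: -330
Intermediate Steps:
j(T) = T/2
(-33*b)*j(2) = (-33*10)*((½)*2) = -330*1 = -330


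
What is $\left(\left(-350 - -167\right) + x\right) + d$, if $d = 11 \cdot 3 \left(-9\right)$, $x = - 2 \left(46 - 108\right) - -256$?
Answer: $-100$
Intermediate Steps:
$x = 380$ ($x = - 2 \left(46 - 108\right) + 256 = \left(-2\right) \left(-62\right) + 256 = 124 + 256 = 380$)
$d = -297$ ($d = 33 \left(-9\right) = -297$)
$\left(\left(-350 - -167\right) + x\right) + d = \left(\left(-350 - -167\right) + 380\right) - 297 = \left(\left(-350 + 167\right) + 380\right) - 297 = \left(-183 + 380\right) - 297 = 197 - 297 = -100$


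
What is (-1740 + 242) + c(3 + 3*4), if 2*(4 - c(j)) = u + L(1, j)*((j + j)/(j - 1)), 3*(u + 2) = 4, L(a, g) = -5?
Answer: -62509/42 ≈ -1488.3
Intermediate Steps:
u = -⅔ (u = -2 + (⅓)*4 = -2 + 4/3 = -⅔ ≈ -0.66667)
c(j) = 13/3 + 5*j/(-1 + j) (c(j) = 4 - (-⅔ - 5*(j + j)/(j - 1))/2 = 4 - (-⅔ - 5*2*j/(-1 + j))/2 = 4 - (-⅔ - 10*j/(-1 + j))/2 = 4 + (⅓ + 5*j/(-1 + j)) = 13/3 + 5*j/(-1 + j))
(-1740 + 242) + c(3 + 3*4) = (-1740 + 242) + (-13 + 28*(3 + 3*4))/(3*(-1 + (3 + 3*4))) = -1498 + (-13 + 28*(3 + 12))/(3*(-1 + (3 + 12))) = -1498 + (-13 + 28*15)/(3*(-1 + 15)) = -1498 + (⅓)*(-13 + 420)/14 = -1498 + (⅓)*(1/14)*407 = -1498 + 407/42 = -62509/42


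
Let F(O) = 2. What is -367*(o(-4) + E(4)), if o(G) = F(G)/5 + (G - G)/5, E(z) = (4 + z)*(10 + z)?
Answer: -206254/5 ≈ -41251.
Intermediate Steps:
o(G) = 2/5 (o(G) = 2/5 + (G - G)/5 = 2*(1/5) + 0*(1/5) = 2/5 + 0 = 2/5)
-367*(o(-4) + E(4)) = -367*(2/5 + (40 + 4**2 + 14*4)) = -367*(2/5 + (40 + 16 + 56)) = -367*(2/5 + 112) = -367*562/5 = -206254/5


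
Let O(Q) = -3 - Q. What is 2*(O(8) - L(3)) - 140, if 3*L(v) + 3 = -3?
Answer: -158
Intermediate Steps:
L(v) = -2 (L(v) = -1 + (⅓)*(-3) = -1 - 1 = -2)
2*(O(8) - L(3)) - 140 = 2*((-3 - 1*8) - 1*(-2)) - 140 = 2*((-3 - 8) + 2) - 140 = 2*(-11 + 2) - 140 = 2*(-9) - 140 = -18 - 140 = -158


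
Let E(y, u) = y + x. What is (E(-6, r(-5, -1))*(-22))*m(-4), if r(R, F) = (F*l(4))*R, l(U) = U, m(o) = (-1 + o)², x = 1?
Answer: 2750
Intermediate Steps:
r(R, F) = 4*F*R (r(R, F) = (F*4)*R = (4*F)*R = 4*F*R)
E(y, u) = 1 + y (E(y, u) = y + 1 = 1 + y)
(E(-6, r(-5, -1))*(-22))*m(-4) = ((1 - 6)*(-22))*(-1 - 4)² = -5*(-22)*(-5)² = 110*25 = 2750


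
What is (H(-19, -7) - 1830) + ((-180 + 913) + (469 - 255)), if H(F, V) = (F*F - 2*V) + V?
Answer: -515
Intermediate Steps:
H(F, V) = F**2 - V (H(F, V) = (F**2 - 2*V) + V = F**2 - V)
(H(-19, -7) - 1830) + ((-180 + 913) + (469 - 255)) = (((-19)**2 - 1*(-7)) - 1830) + ((-180 + 913) + (469 - 255)) = ((361 + 7) - 1830) + (733 + 214) = (368 - 1830) + 947 = -1462 + 947 = -515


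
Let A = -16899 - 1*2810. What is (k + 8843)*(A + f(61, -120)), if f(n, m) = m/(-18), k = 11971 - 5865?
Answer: -294530181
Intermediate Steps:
k = 6106
A = -19709 (A = -16899 - 2810 = -19709)
f(n, m) = -m/18 (f(n, m) = m*(-1/18) = -m/18)
(k + 8843)*(A + f(61, -120)) = (6106 + 8843)*(-19709 - 1/18*(-120)) = 14949*(-19709 + 20/3) = 14949*(-59107/3) = -294530181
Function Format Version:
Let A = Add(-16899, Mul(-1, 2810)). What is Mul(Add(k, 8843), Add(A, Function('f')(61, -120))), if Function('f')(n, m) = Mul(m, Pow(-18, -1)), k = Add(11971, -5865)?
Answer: -294530181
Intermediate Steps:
k = 6106
A = -19709 (A = Add(-16899, -2810) = -19709)
Function('f')(n, m) = Mul(Rational(-1, 18), m) (Function('f')(n, m) = Mul(m, Rational(-1, 18)) = Mul(Rational(-1, 18), m))
Mul(Add(k, 8843), Add(A, Function('f')(61, -120))) = Mul(Add(6106, 8843), Add(-19709, Mul(Rational(-1, 18), -120))) = Mul(14949, Add(-19709, Rational(20, 3))) = Mul(14949, Rational(-59107, 3)) = -294530181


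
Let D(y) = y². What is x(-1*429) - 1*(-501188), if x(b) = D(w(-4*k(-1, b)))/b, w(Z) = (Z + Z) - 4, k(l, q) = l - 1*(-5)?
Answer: 71669452/143 ≈ 5.0119e+5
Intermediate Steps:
k(l, q) = 5 + l (k(l, q) = l + 5 = 5 + l)
w(Z) = -4 + 2*Z (w(Z) = 2*Z - 4 = -4 + 2*Z)
x(b) = 1296/b (x(b) = (-4 + 2*(-4*(5 - 1)))²/b = (-4 + 2*(-4*4))²/b = (-4 + 2*(-16))²/b = (-4 - 32)²/b = (-36)²/b = 1296/b)
x(-1*429) - 1*(-501188) = 1296/((-1*429)) - 1*(-501188) = 1296/(-429) + 501188 = 1296*(-1/429) + 501188 = -432/143 + 501188 = 71669452/143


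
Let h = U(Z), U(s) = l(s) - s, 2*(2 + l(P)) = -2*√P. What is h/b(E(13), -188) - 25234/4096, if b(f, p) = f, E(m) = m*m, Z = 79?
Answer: -2298161/346112 - √79/169 ≈ -6.6925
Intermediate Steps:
l(P) = -2 - √P (l(P) = -2 + (-2*√P)/2 = -2 - √P)
E(m) = m²
U(s) = -2 - s - √s (U(s) = (-2 - √s) - s = -2 - s - √s)
h = -81 - √79 (h = -2 - 1*79 - √79 = -2 - 79 - √79 = -81 - √79 ≈ -89.888)
h/b(E(13), -188) - 25234/4096 = (-81 - √79)/(13²) - 25234/4096 = (-81 - √79)/169 - 25234*1/4096 = (-81 - √79)*(1/169) - 12617/2048 = (-81/169 - √79/169) - 12617/2048 = -2298161/346112 - √79/169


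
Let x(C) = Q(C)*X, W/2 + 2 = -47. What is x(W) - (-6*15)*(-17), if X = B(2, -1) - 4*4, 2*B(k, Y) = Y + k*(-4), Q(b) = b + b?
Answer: 2488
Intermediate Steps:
Q(b) = 2*b
B(k, Y) = Y/2 - 2*k (B(k, Y) = (Y + k*(-4))/2 = (Y - 4*k)/2 = Y/2 - 2*k)
W = -98 (W = -4 + 2*(-47) = -4 - 94 = -98)
X = -41/2 (X = ((½)*(-1) - 2*2) - 4*4 = (-½ - 4) - 16 = -9/2 - 16 = -41/2 ≈ -20.500)
x(C) = -41*C (x(C) = (2*C)*(-41/2) = -41*C)
x(W) - (-6*15)*(-17) = -41*(-98) - (-6*15)*(-17) = 4018 - (-90)*(-17) = 4018 - 1*1530 = 4018 - 1530 = 2488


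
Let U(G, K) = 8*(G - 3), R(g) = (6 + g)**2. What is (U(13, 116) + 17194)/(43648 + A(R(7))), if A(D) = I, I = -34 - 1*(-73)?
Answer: 17274/43687 ≈ 0.39540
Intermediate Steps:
U(G, K) = -24 + 8*G (U(G, K) = 8*(-3 + G) = -24 + 8*G)
I = 39 (I = -34 + 73 = 39)
A(D) = 39
(U(13, 116) + 17194)/(43648 + A(R(7))) = ((-24 + 8*13) + 17194)/(43648 + 39) = ((-24 + 104) + 17194)/43687 = (80 + 17194)*(1/43687) = 17274*(1/43687) = 17274/43687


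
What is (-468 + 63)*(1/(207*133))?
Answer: -45/3059 ≈ -0.014711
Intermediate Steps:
(-468 + 63)*(1/(207*133)) = -45/(23*133) = -405*1/27531 = -45/3059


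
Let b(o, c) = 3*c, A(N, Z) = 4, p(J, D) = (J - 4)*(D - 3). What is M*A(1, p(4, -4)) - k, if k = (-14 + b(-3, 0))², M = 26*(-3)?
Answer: -508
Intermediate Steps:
p(J, D) = (-4 + J)*(-3 + D)
M = -78
k = 196 (k = (-14 + 3*0)² = (-14 + 0)² = (-14)² = 196)
M*A(1, p(4, -4)) - k = -78*4 - 1*196 = -312 - 196 = -508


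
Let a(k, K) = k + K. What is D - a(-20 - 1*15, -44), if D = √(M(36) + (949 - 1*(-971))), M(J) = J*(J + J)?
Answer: 79 + 4*√282 ≈ 146.17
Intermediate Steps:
M(J) = 2*J² (M(J) = J*(2*J) = 2*J²)
a(k, K) = K + k
D = 4*√282 (D = √(2*36² + (949 - 1*(-971))) = √(2*1296 + (949 + 971)) = √(2592 + 1920) = √4512 = 4*√282 ≈ 67.171)
D - a(-20 - 1*15, -44) = 4*√282 - (-44 + (-20 - 1*15)) = 4*√282 - (-44 + (-20 - 15)) = 4*√282 - (-44 - 35) = 4*√282 - 1*(-79) = 4*√282 + 79 = 79 + 4*√282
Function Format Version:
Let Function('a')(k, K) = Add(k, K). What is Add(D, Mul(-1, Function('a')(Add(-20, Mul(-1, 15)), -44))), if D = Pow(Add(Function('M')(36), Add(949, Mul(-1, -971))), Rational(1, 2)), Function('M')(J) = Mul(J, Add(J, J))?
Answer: Add(79, Mul(4, Pow(282, Rational(1, 2)))) ≈ 146.17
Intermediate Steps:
Function('M')(J) = Mul(2, Pow(J, 2)) (Function('M')(J) = Mul(J, Mul(2, J)) = Mul(2, Pow(J, 2)))
Function('a')(k, K) = Add(K, k)
D = Mul(4, Pow(282, Rational(1, 2))) (D = Pow(Add(Mul(2, Pow(36, 2)), Add(949, Mul(-1, -971))), Rational(1, 2)) = Pow(Add(Mul(2, 1296), Add(949, 971)), Rational(1, 2)) = Pow(Add(2592, 1920), Rational(1, 2)) = Pow(4512, Rational(1, 2)) = Mul(4, Pow(282, Rational(1, 2))) ≈ 67.171)
Add(D, Mul(-1, Function('a')(Add(-20, Mul(-1, 15)), -44))) = Add(Mul(4, Pow(282, Rational(1, 2))), Mul(-1, Add(-44, Add(-20, Mul(-1, 15))))) = Add(Mul(4, Pow(282, Rational(1, 2))), Mul(-1, Add(-44, Add(-20, -15)))) = Add(Mul(4, Pow(282, Rational(1, 2))), Mul(-1, Add(-44, -35))) = Add(Mul(4, Pow(282, Rational(1, 2))), Mul(-1, -79)) = Add(Mul(4, Pow(282, Rational(1, 2))), 79) = Add(79, Mul(4, Pow(282, Rational(1, 2))))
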